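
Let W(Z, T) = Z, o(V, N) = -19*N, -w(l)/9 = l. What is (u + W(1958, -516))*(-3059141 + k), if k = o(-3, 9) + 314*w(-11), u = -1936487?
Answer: 5858191015554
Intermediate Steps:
w(l) = -9*l
k = 30915 (k = -19*9 + 314*(-9*(-11)) = -171 + 314*99 = -171 + 31086 = 30915)
(u + W(1958, -516))*(-3059141 + k) = (-1936487 + 1958)*(-3059141 + 30915) = -1934529*(-3028226) = 5858191015554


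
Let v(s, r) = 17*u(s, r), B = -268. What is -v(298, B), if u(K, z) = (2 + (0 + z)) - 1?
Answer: 4539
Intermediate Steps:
u(K, z) = 1 + z (u(K, z) = (2 + z) - 1 = 1 + z)
v(s, r) = 17 + 17*r (v(s, r) = 17*(1 + r) = 17 + 17*r)
-v(298, B) = -(17 + 17*(-268)) = -(17 - 4556) = -1*(-4539) = 4539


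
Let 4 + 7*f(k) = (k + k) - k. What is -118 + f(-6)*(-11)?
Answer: -716/7 ≈ -102.29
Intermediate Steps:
f(k) = -4/7 + k/7 (f(k) = -4/7 + ((k + k) - k)/7 = -4/7 + (2*k - k)/7 = -4/7 + k/7)
-118 + f(-6)*(-11) = -118 + (-4/7 + (⅐)*(-6))*(-11) = -118 + (-4/7 - 6/7)*(-11) = -118 - 10/7*(-11) = -118 + 110/7 = -716/7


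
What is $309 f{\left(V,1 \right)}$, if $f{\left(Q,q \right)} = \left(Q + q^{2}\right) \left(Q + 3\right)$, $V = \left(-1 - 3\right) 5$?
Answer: $99807$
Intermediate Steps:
$V = -20$ ($V = \left(-4\right) 5 = -20$)
$f{\left(Q,q \right)} = \left(3 + Q\right) \left(Q + q^{2}\right)$ ($f{\left(Q,q \right)} = \left(Q + q^{2}\right) \left(3 + Q\right) = \left(3 + Q\right) \left(Q + q^{2}\right)$)
$309 f{\left(V,1 \right)} = 309 \left(\left(-20\right)^{2} + 3 \left(-20\right) + 3 \cdot 1^{2} - 20 \cdot 1^{2}\right) = 309 \left(400 - 60 + 3 \cdot 1 - 20\right) = 309 \left(400 - 60 + 3 - 20\right) = 309 \cdot 323 = 99807$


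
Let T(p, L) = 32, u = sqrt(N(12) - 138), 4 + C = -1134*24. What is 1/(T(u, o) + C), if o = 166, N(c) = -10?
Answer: -1/27188 ≈ -3.6781e-5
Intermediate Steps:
C = -27220 (C = -4 - 1134*24 = -4 - 27216 = -27220)
u = 2*I*sqrt(37) (u = sqrt(-10 - 138) = sqrt(-148) = 2*I*sqrt(37) ≈ 12.166*I)
1/(T(u, o) + C) = 1/(32 - 27220) = 1/(-27188) = -1/27188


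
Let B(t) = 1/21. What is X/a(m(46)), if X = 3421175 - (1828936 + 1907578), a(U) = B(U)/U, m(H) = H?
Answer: -304617474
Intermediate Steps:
B(t) = 1/21
a(U) = 1/(21*U)
X = -315339 (X = 3421175 - 1*3736514 = 3421175 - 3736514 = -315339)
X/a(m(46)) = -315339/((1/21)/46) = -315339/((1/21)*(1/46)) = -315339/1/966 = -315339*966 = -304617474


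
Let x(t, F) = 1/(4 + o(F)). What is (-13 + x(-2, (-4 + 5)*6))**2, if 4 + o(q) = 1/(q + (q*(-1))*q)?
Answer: 1849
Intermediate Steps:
o(q) = -4 + 1/(q - q**2) (o(q) = -4 + 1/(q + (q*(-1))*q) = -4 + 1/(q + (-q)*q) = -4 + 1/(q - q**2))
x(t, F) = 1/(4 + (-1 - 4*F**2 + 4*F)/(F*(-1 + F)))
(-13 + x(-2, (-4 + 5)*6))**2 = (-13 + ((-4 + 5)*6)*(1 - (-4 + 5)*6))**2 = (-13 + (1*6)*(1 - 6))**2 = (-13 + 6*(1 - 1*6))**2 = (-13 + 6*(1 - 6))**2 = (-13 + 6*(-5))**2 = (-13 - 30)**2 = (-43)**2 = 1849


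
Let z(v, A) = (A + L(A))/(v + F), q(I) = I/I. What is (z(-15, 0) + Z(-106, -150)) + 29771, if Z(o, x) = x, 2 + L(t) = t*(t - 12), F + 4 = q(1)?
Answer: 266590/9 ≈ 29621.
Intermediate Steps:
q(I) = 1
F = -3 (F = -4 + 1 = -3)
L(t) = -2 + t*(-12 + t) (L(t) = -2 + t*(t - 12) = -2 + t*(-12 + t))
z(v, A) = (-2 + A² - 11*A)/(-3 + v) (z(v, A) = (A + (-2 + A² - 12*A))/(v - 3) = (-2 + A² - 11*A)/(-3 + v))
(z(-15, 0) + Z(-106, -150)) + 29771 = ((-2 + 0² - 11*0)/(-3 - 15) - 150) + 29771 = ((-2 + 0 + 0)/(-18) - 150) + 29771 = (-1/18*(-2) - 150) + 29771 = (⅑ - 150) + 29771 = -1349/9 + 29771 = 266590/9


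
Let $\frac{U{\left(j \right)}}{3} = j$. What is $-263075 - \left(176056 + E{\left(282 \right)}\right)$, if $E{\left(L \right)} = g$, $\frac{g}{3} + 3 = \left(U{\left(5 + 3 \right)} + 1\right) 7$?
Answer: $-439647$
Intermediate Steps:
$U{\left(j \right)} = 3 j$
$g = 516$ ($g = -9 + 3 \left(3 \left(5 + 3\right) + 1\right) 7 = -9 + 3 \left(3 \cdot 8 + 1\right) 7 = -9 + 3 \left(24 + 1\right) 7 = -9 + 3 \cdot 25 \cdot 7 = -9 + 3 \cdot 175 = -9 + 525 = 516$)
$E{\left(L \right)} = 516$
$-263075 - \left(176056 + E{\left(282 \right)}\right) = -263075 - \left(176056 + 516\right) = -263075 - 176572 = -439647$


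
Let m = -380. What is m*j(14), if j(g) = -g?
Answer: 5320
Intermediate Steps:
m*j(14) = -(-380)*14 = -380*(-14) = 5320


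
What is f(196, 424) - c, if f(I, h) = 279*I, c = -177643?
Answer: 232327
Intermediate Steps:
f(196, 424) - c = 279*196 - 1*(-177643) = 54684 + 177643 = 232327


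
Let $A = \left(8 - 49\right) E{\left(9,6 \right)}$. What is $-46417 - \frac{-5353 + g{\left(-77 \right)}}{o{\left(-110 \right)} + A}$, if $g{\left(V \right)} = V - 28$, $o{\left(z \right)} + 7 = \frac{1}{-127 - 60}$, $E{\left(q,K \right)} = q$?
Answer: $- \frac{3264739167}{70313} \approx -46432.0$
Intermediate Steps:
$o{\left(z \right)} = - \frac{1310}{187}$ ($o{\left(z \right)} = -7 + \frac{1}{-127 - 60} = -7 + \frac{1}{-187} = -7 - \frac{1}{187} = - \frac{1310}{187}$)
$g{\left(V \right)} = -28 + V$ ($g{\left(V \right)} = V - 28 = -28 + V$)
$A = -369$ ($A = \left(8 - 49\right) 9 = \left(-41\right) 9 = -369$)
$-46417 - \frac{-5353 + g{\left(-77 \right)}}{o{\left(-110 \right)} + A} = -46417 - \frac{-5353 - 105}{- \frac{1310}{187} - 369} = -46417 - \frac{-5353 - 105}{- \frac{70313}{187}} = -46417 - \left(-5458\right) \left(- \frac{187}{70313}\right) = -46417 - \frac{1020646}{70313} = - \frac{3264739167}{70313}$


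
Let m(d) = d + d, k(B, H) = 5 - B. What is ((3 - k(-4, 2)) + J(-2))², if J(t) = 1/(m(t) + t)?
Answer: 1369/36 ≈ 38.028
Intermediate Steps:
m(d) = 2*d
J(t) = 1/(3*t) (J(t) = 1/(2*t + t) = 1/(3*t))
((3 - k(-4, 2)) + J(-2))² = ((3 - (5 - 1*(-4))) + (⅓)/(-2))² = ((3 - (5 + 4)) + (⅓)*(-½))² = ((3 - 1*9) - ⅙)² = ((3 - 9) - ⅙)² = (-6 - ⅙)² = (-37/6)² = 1369/36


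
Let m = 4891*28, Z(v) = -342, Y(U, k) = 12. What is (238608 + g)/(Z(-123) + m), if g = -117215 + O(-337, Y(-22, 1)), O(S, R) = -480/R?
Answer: 121353/136606 ≈ 0.88834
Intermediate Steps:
g = -117255 (g = -117215 - 480/12 = -117215 - 480*1/12 = -117215 - 40 = -117255)
m = 136948
(238608 + g)/(Z(-123) + m) = (238608 - 117255)/(-342 + 136948) = 121353/136606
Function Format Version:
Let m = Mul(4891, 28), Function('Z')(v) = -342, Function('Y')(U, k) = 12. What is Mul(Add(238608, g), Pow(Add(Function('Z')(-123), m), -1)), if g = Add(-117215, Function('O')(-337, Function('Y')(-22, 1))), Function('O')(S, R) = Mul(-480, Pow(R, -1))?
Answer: Rational(121353, 136606) ≈ 0.88834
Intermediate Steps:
g = -117255 (g = Add(-117215, Mul(-480, Pow(12, -1))) = Add(-117215, Mul(-480, Rational(1, 12))) = Add(-117215, -40) = -117255)
m = 136948
Mul(Add(238608, g), Pow(Add(Function('Z')(-123), m), -1)) = Mul(Add(238608, -117255), Pow(Add(-342, 136948), -1)) = Mul(121353, Pow(136606, -1)) = Mul(121353, Rational(1, 136606)) = Rational(121353, 136606)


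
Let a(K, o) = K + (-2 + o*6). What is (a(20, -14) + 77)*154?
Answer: 1694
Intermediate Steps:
a(K, o) = -2 + K + 6*o (a(K, o) = K + (-2 + 6*o) = -2 + K + 6*o)
(a(20, -14) + 77)*154 = ((-2 + 20 + 6*(-14)) + 77)*154 = ((-2 + 20 - 84) + 77)*154 = (-66 + 77)*154 = 11*154 = 1694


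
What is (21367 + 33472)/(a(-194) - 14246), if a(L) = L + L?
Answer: -54839/14634 ≈ -3.7474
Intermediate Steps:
a(L) = 2*L
(21367 + 33472)/(a(-194) - 14246) = (21367 + 33472)/(2*(-194) - 14246) = 54839/(-388 - 14246) = 54839/(-14634) = 54839*(-1/14634) = -54839/14634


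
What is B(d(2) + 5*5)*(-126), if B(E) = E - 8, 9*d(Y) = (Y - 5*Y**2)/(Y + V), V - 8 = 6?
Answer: -8505/4 ≈ -2126.3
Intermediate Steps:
V = 14 (V = 8 + 6 = 14)
d(Y) = (Y - 5*Y**2)/(9*(14 + Y)) (d(Y) = ((Y - 5*Y**2)/(Y + 14))/9 = ((Y - 5*Y**2)/(14 + Y))/9 = (Y - 5*Y**2)/(9*(14 + Y)))
B(E) = -8 + E
B(d(2) + 5*5)*(-126) = (-8 + ((1/9)*2*(1 - 5*2)/(14 + 2) + 5*5))*(-126) = (-8 + ((1/9)*2*(1 - 10)/16 + 25))*(-126) = (-8 + ((1/9)*2*(1/16)*(-9) + 25))*(-126) = (-8 + (-1/8 + 25))*(-126) = (-8 + 199/8)*(-126) = (135/8)*(-126) = -8505/4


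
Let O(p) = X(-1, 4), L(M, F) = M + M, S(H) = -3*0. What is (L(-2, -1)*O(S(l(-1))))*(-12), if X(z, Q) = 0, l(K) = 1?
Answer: 0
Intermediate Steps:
S(H) = 0
L(M, F) = 2*M
O(p) = 0
(L(-2, -1)*O(S(l(-1))))*(-12) = ((2*(-2))*0)*(-12) = -4*0*(-12) = 0*(-12) = 0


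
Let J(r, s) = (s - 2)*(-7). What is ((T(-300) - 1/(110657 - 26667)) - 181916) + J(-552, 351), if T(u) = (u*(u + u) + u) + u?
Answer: -416506411/83990 ≈ -4959.0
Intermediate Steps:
J(r, s) = 14 - 7*s (J(r, s) = (-2 + s)*(-7) = 14 - 7*s)
T(u) = 2*u + 2*u² (T(u) = (u*(2*u) + u) + u = (2*u² + u) + u = (u + 2*u²) + u = 2*u + 2*u²)
((T(-300) - 1/(110657 - 26667)) - 181916) + J(-552, 351) = ((2*(-300)*(1 - 300) - 1/(110657 - 26667)) - 181916) + (14 - 7*351) = ((2*(-300)*(-299) - 1/83990) - 181916) + (14 - 2457) = ((179400 - 1*1/83990) - 181916) - 2443 = ((179400 - 1/83990) - 181916) - 2443 = (15067805999/83990 - 181916) - 2443 = -211318841/83990 - 2443 = -416506411/83990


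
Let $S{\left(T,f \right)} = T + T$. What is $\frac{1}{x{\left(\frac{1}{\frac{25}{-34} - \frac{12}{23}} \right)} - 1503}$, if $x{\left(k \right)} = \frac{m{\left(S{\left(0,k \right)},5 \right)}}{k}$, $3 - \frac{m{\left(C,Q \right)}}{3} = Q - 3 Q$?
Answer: $- \frac{782}{1213683} \approx -0.00064432$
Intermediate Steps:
$S{\left(T,f \right)} = 2 T$
$m{\left(C,Q \right)} = 9 + 6 Q$ ($m{\left(C,Q \right)} = 9 - 3 \left(Q - 3 Q\right) = 9 - 3 \left(- 2 Q\right) = 9 + 6 Q$)
$x{\left(k \right)} = \frac{39}{k}$ ($x{\left(k \right)} = \frac{9 + 6 \cdot 5}{k} = \frac{9 + 30}{k} = \frac{39}{k}$)
$\frac{1}{x{\left(\frac{1}{\frac{25}{-34} - \frac{12}{23}} \right)} - 1503} = \frac{1}{\frac{39}{\frac{1}{\frac{25}{-34} - \frac{12}{23}}} - 1503} = \frac{1}{\frac{39}{\frac{1}{25 \left(- \frac{1}{34}\right) - \frac{12}{23}}} - 1503} = \frac{1}{\frac{39}{\frac{1}{- \frac{25}{34} - \frac{12}{23}}} - 1503} = \frac{1}{\frac{39}{\frac{1}{- \frac{983}{782}}} - 1503} = \frac{1}{\frac{39}{- \frac{782}{983}} - 1503} = \frac{1}{39 \left(- \frac{983}{782}\right) - 1503} = \frac{1}{- \frac{38337}{782} - 1503} = \frac{1}{- \frac{1213683}{782}} = - \frac{782}{1213683}$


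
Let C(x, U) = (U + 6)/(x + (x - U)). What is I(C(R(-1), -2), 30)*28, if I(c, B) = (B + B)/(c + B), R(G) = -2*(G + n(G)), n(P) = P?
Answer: 1050/19 ≈ 55.263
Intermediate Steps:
R(G) = -4*G (R(G) = -2*(G + G) = -4*G)
C(x, U) = (6 + U)/(-U + 2*x)
I(c, B) = 2*B/(B + c) (I(c, B) = (2*B)/(B + c) = 2*B/(B + c))
I(C(R(-1), -2), 30)*28 = (2*30/(30 + (6 - 2)/(-1*(-2) + 2*(-4*(-1)))))*28 = (2*30/(30 + 4/(2 + 2*4)))*28 = (2*30/(30 + 4/(2 + 8)))*28 = (2*30/(30 + 4/10))*28 = (2*30/(30 + (⅒)*4))*28 = (2*30/(30 + ⅖))*28 = (2*30/(152/5))*28 = (2*30*(5/152))*28 = (75/38)*28 = 1050/19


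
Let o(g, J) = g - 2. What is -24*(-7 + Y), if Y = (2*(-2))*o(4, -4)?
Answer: 360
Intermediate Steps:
o(g, J) = -2 + g
Y = -8 (Y = (2*(-2))*(-2 + 4) = -4*2 = -8)
-24*(-7 + Y) = -24*(-7 - 8) = -24*(-15) = 360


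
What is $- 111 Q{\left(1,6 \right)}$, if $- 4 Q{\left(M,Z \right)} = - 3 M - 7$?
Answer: $- \frac{555}{2} \approx -277.5$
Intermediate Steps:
$Q{\left(M,Z \right)} = \frac{7}{4} + \frac{3 M}{4}$ ($Q{\left(M,Z \right)} = - \frac{- 3 M - 7}{4} = - \frac{-7 - 3 M}{4} = \frac{7}{4} + \frac{3 M}{4}$)
$- 111 Q{\left(1,6 \right)} = - 111 \left(\frac{7}{4} + \frac{3}{4} \cdot 1\right) = - 111 \left(\frac{7}{4} + \frac{3}{4}\right) = \left(-111\right) \frac{5}{2} = - \frac{555}{2}$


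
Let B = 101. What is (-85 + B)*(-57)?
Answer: -912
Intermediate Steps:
(-85 + B)*(-57) = (-85 + 101)*(-57) = 16*(-57) = -912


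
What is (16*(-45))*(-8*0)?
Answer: 0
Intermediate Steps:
(16*(-45))*(-8*0) = -720*0 = 0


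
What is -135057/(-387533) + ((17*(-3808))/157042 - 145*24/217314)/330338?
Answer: 63440456553538274929/182036931822795673623 ≈ 0.34850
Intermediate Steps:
-135057/(-387533) + ((17*(-3808))/157042 - 145*24/217314)/330338 = -135057*(-1/387533) + (-64736*1/157042 - 3480*1/217314)*(1/330338) = 135057/387533 + (-32368/78521 - 580/36219)*(1/330338) = 135057/387533 - 1217878772/2843952099*1/330338 = 135057/387533 - 608939386/469732724239731 = 63440456553538274929/182036931822795673623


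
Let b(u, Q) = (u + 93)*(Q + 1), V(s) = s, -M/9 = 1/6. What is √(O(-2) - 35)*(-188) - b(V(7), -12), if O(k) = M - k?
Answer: 1100 - 94*I*√138 ≈ 1100.0 - 1104.3*I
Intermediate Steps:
M = -3/2 (M = -9/6 = -9*⅙ = -3/2 ≈ -1.5000)
O(k) = -3/2 - k
b(u, Q) = (1 + Q)*(93 + u) (b(u, Q) = (93 + u)*(1 + Q) = (1 + Q)*(93 + u))
√(O(-2) - 35)*(-188) - b(V(7), -12) = √((-3/2 - 1*(-2)) - 35)*(-188) - (93 + 7 + 93*(-12) - 12*7) = √((-3/2 + 2) - 35)*(-188) - (93 + 7 - 1116 - 84) = √(½ - 35)*(-188) - 1*(-1100) = √(-69/2)*(-188) + 1100 = (I*√138/2)*(-188) + 1100 = -94*I*√138 + 1100 = 1100 - 94*I*√138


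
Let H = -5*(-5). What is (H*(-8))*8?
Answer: -1600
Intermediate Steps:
H = 25
(H*(-8))*8 = (25*(-8))*8 = -200*8 = -1600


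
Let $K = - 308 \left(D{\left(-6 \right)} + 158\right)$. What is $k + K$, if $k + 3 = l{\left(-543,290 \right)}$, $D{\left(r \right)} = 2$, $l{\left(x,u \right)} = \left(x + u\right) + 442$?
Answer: $-49094$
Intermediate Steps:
$l{\left(x,u \right)} = 442 + u + x$ ($l{\left(x,u \right)} = \left(u + x\right) + 442 = 442 + u + x$)
$k = 186$ ($k = -3 + \left(442 + 290 - 543\right) = -3 + 189 = 186$)
$K = -49280$ ($K = - 308 \left(2 + 158\right) = \left(-308\right) 160 = -49280$)
$k + K = 186 - 49280 = -49094$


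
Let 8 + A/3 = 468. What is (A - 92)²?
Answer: 1658944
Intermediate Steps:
A = 1380 (A = -24 + 3*468 = -24 + 1404 = 1380)
(A - 92)² = (1380 - 92)² = 1288² = 1658944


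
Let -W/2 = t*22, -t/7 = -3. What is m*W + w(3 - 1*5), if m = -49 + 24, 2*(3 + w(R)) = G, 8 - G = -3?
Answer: 46205/2 ≈ 23103.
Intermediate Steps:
t = 21 (t = -7*(-3) = 21)
G = 11 (G = 8 - 1*(-3) = 8 + 3 = 11)
w(R) = 5/2 (w(R) = -3 + (½)*11 = -3 + 11/2 = 5/2)
m = -25
W = -924 (W = -42*22 = -2*462 = -924)
m*W + w(3 - 1*5) = -25*(-924) + 5/2 = 23100 + 5/2 = 46205/2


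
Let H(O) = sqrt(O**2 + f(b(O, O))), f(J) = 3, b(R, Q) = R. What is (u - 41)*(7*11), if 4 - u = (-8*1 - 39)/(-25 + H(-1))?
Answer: -69146/23 ≈ -3006.3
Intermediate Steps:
H(O) = sqrt(3 + O**2) (H(O) = sqrt(O**2 + 3) = sqrt(3 + O**2))
u = 45/23 (u = 4 - (-8*1 - 39)/(-25 + sqrt(3 + (-1)**2)) = 4 - (-8 - 39)/(-25 + sqrt(3 + 1)) = 4 - (-47)/(-25 + sqrt(4)) = 4 - (-47)/(-25 + 2) = 4 - (-47)/(-23) = 4 - (-47)*(-1)/23 = 4 - 1*47/23 = 4 - 47/23 = 45/23 ≈ 1.9565)
(u - 41)*(7*11) = (45/23 - 41)*(7*11) = -898/23*77 = -69146/23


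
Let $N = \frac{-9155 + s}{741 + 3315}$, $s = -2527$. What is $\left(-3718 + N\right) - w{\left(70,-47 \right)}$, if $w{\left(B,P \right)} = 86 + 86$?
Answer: $- \frac{2631587}{676} \approx -3892.9$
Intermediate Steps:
$w{\left(B,P \right)} = 172$
$N = - \frac{1947}{676}$ ($N = \frac{-9155 - 2527}{741 + 3315} = - \frac{11682}{4056} = \left(-11682\right) \frac{1}{4056} = - \frac{1947}{676} \approx -2.8802$)
$\left(-3718 + N\right) - w{\left(70,-47 \right)} = \left(-3718 - \frac{1947}{676}\right) - 172 = - \frac{2515315}{676} - 172 = - \frac{2631587}{676}$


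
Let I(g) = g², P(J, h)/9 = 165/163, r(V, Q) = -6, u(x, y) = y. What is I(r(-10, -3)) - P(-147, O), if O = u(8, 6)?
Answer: 4383/163 ≈ 26.890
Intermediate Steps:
O = 6
P(J, h) = 1485/163 (P(J, h) = 9*(165/163) = 1485/163)
I(r(-10, -3)) - P(-147, O) = (-6)² - 1*1485/163 = 36 - 1485/163 = 4383/163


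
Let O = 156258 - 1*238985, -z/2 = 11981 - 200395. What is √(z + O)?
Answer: √294101 ≈ 542.31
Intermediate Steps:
z = 376828 (z = -2*(11981 - 200395) = -2*(-188414) = 376828)
O = -82727 (O = 156258 - 238985 = -82727)
√(z + O) = √(376828 - 82727) = √294101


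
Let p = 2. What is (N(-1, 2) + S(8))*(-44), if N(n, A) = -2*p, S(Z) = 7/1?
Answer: -132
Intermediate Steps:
S(Z) = 7 (S(Z) = 7*1 = 7)
N(n, A) = -4 (N(n, A) = -2*2 = -4)
(N(-1, 2) + S(8))*(-44) = (-4 + 7)*(-44) = 3*(-44) = -132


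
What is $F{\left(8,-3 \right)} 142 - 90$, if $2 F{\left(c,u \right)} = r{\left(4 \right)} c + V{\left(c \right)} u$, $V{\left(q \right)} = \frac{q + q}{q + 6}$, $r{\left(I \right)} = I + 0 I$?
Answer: $\frac{13570}{7} \approx 1938.6$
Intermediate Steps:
$r{\left(I \right)} = I$ ($r{\left(I \right)} = I + 0 = I$)
$V{\left(q \right)} = \frac{2 q}{6 + q}$
$F{\left(c,u \right)} = 2 c + \frac{c u}{6 + c}$ ($F{\left(c,u \right)} = \frac{4 c + \frac{2 c}{6 + c} u}{2} = \frac{4 c + \frac{2 c u}{6 + c}}{2} = 2 c + \frac{c u}{6 + c}$)
$F{\left(8,-3 \right)} 142 - 90 = \frac{8 \left(12 - 3 + 2 \cdot 8\right)}{6 + 8} \cdot 142 - 90 = \frac{8 \left(12 - 3 + 16\right)}{14} \cdot 142 - 90 = 8 \cdot \frac{1}{14} \cdot 25 \cdot 142 - 90 = \frac{100}{7} \cdot 142 - 90 = \frac{14200}{7} - 90 = \frac{13570}{7}$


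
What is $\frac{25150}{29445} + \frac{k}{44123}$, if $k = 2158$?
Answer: $\frac{234647152}{259840347} \approx 0.90304$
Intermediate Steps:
$\frac{25150}{29445} + \frac{k}{44123} = \frac{25150}{29445} + \frac{2158}{44123} = 25150 \cdot \frac{1}{29445} + 2158 \cdot \frac{1}{44123} = \frac{5030}{5889} + \frac{2158}{44123} = \frac{234647152}{259840347}$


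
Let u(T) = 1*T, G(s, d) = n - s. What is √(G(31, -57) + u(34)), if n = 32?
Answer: √35 ≈ 5.9161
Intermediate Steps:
G(s, d) = 32 - s
u(T) = T
√(G(31, -57) + u(34)) = √((32 - 1*31) + 34) = √((32 - 31) + 34) = √(1 + 34) = √35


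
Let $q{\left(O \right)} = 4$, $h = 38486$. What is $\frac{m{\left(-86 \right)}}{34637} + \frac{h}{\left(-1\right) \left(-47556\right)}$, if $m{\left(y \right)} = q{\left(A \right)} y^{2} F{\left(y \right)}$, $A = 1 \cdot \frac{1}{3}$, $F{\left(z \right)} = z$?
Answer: $- \frac{59830038481}{823598586} \approx -72.645$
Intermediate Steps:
$A = \frac{1}{3}$ ($A = 1 \cdot \frac{1}{3} = \frac{1}{3} \approx 0.33333$)
$m{\left(y \right)} = 4 y^{3}$ ($m{\left(y \right)} = 4 y^{2} y = 4 y^{3}$)
$\frac{m{\left(-86 \right)}}{34637} + \frac{h}{\left(-1\right) \left(-47556\right)} = \frac{4 \left(-86\right)^{3}}{34637} + \frac{38486}{\left(-1\right) \left(-47556\right)} = 4 \left(-636056\right) \frac{1}{34637} + \frac{38486}{47556} = \left(-2544224\right) \frac{1}{34637} + 38486 \cdot \frac{1}{47556} = - \frac{2544224}{34637} + \frac{19243}{23778} = - \frac{59830038481}{823598586}$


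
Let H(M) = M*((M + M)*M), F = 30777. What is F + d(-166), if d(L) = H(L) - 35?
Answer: -9117850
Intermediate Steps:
H(M) = 2*M³ (H(M) = M*((2*M)*M) = M*(2*M²) = 2*M³)
d(L) = -35 + 2*L³ (d(L) = 2*L³ - 35 = -35 + 2*L³)
F + d(-166) = 30777 + (-35 + 2*(-166)³) = 30777 + (-35 + 2*(-4574296)) = 30777 + (-35 - 9148592) = 30777 - 9148627 = -9117850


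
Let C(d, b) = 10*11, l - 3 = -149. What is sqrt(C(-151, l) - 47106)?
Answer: 2*I*sqrt(11749) ≈ 216.79*I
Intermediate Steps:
l = -146 (l = 3 - 149 = -146)
C(d, b) = 110
sqrt(C(-151, l) - 47106) = sqrt(110 - 47106) = sqrt(-46996) = 2*I*sqrt(11749)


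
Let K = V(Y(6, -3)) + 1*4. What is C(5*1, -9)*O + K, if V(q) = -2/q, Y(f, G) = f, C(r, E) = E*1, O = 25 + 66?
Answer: -2446/3 ≈ -815.33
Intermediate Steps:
O = 91
C(r, E) = E
K = 11/3 (K = -2/6 + 1*4 = -2*1/6 + 4 = -1/3 + 4 = 11/3 ≈ 3.6667)
C(5*1, -9)*O + K = -9*91 + 11/3 = -819 + 11/3 = -2446/3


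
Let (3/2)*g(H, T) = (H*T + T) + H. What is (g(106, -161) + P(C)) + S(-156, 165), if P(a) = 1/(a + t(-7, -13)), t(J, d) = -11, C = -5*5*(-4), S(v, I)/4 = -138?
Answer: -1064973/89 ≈ -11966.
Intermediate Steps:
S(v, I) = -552 (S(v, I) = 4*(-138) = -552)
C = 100 (C = -25*(-4) = 100)
g(H, T) = 2*H/3 + 2*T/3 + 2*H*T/3 (g(H, T) = 2*((H*T + T) + H)/3 = 2*((T + H*T) + H)/3 = 2*(H + T + H*T)/3 = 2*H/3 + 2*T/3 + 2*H*T/3)
P(a) = 1/(-11 + a) (P(a) = 1/(a - 11) = 1/(-11 + a))
(g(106, -161) + P(C)) + S(-156, 165) = (((⅔)*106 + (⅔)*(-161) + (⅔)*106*(-161)) + 1/(-11 + 100)) - 552 = ((212/3 - 322/3 - 34132/3) + 1/89) - 552 = (-11414 + 1/89) - 552 = -1015845/89 - 552 = -1064973/89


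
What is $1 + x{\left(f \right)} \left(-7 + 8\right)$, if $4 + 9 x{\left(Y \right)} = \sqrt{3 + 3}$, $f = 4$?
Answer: $\frac{5}{9} + \frac{\sqrt{6}}{9} \approx 0.82772$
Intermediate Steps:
$x{\left(Y \right)} = - \frac{4}{9} + \frac{\sqrt{6}}{9}$ ($x{\left(Y \right)} = - \frac{4}{9} + \frac{\sqrt{3 + 3}}{9} = - \frac{4}{9} + \frac{\sqrt{6}}{9}$)
$1 + x{\left(f \right)} \left(-7 + 8\right) = 1 + \left(- \frac{4}{9} + \frac{\sqrt{6}}{9}\right) \left(-7 + 8\right) = 1 + \left(- \frac{4}{9} + \frac{\sqrt{6}}{9}\right) 1 = 1 - \left(\frac{4}{9} - \frac{\sqrt{6}}{9}\right) = \frac{5}{9} + \frac{\sqrt{6}}{9}$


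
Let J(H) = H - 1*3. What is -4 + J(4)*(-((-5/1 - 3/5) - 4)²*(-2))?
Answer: 4508/25 ≈ 180.32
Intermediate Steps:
J(H) = -3 + H (J(H) = H - 3 = -3 + H)
-4 + J(4)*(-((-5/1 - 3/5) - 4)²*(-2)) = -4 + (-3 + 4)*(-((-5/1 - 3/5) - 4)²*(-2)) = -4 + 1*(-((-5*1 - 3*⅕) - 4)²*(-2)) = -4 + 1*(-((-5 - ⅗) - 4)²*(-2)) = -4 + 1*(-(-28/5 - 4)²*(-2)) = -4 + 1*(-(-48/5)²*(-2)) = -4 + 1*(-1*2304/25*(-2)) = -4 + 1*(-2304/25*(-2)) = -4 + 1*(4608/25) = -4 + 4608/25 = 4508/25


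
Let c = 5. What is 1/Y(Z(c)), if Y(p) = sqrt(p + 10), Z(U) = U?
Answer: sqrt(15)/15 ≈ 0.25820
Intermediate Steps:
Y(p) = sqrt(10 + p)
1/Y(Z(c)) = 1/(sqrt(10 + 5)) = 1/(sqrt(15)) = sqrt(15)/15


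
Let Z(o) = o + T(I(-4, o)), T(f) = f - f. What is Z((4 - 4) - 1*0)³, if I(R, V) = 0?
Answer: 0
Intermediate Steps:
T(f) = 0
Z(o) = o (Z(o) = o + 0 = o)
Z((4 - 4) - 1*0)³ = ((4 - 4) - 1*0)³ = (0 + 0)³ = 0³ = 0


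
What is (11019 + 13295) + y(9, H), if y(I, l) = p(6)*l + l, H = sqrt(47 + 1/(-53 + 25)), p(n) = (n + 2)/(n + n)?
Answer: 24314 + 5*sqrt(9205)/42 ≈ 24325.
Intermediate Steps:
p(n) = (2 + n)/(2*n) (p(n) = (2 + n)/((2*n)) = (2 + n)*(1/(2*n)) = (2 + n)/(2*n))
H = sqrt(9205)/14 (H = sqrt(47 + 1/(-28)) = sqrt(47 - 1/28) = sqrt(1315/28) = sqrt(9205)/14 ≈ 6.8531)
y(I, l) = 5*l/3 (y(I, l) = ((1/2)*(2 + 6)/6)*l + l = ((1/2)*(1/6)*8)*l + l = 2*l/3 + l = 5*l/3)
(11019 + 13295) + y(9, H) = (11019 + 13295) + 5*(sqrt(9205)/14)/3 = 24314 + 5*sqrt(9205)/42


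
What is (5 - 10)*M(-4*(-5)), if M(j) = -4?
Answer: 20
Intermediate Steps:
(5 - 10)*M(-4*(-5)) = (5 - 10)*(-4) = -5*(-4) = 20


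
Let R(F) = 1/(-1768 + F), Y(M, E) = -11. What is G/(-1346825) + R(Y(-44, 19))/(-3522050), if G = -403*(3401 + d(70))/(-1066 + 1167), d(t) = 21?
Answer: 345634045522321/34092904305712350 ≈ 0.010138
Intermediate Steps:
G = -1379066/101 (G = -403*(3401 + 21)/(-1066 + 1167) = -1379066/101 ≈ -13654.)
G/(-1346825) + R(Y(-44, 19))/(-3522050) = -1379066/101/(-1346825) + 1/(-1768 - 11*(-3522050)) = -1379066/101*(-1/1346825) - 1/3522050/(-1779) = 1379066/136029325 - 1/1779*(-1/3522050) = 1379066/136029325 + 1/6265726950 = 345634045522321/34092904305712350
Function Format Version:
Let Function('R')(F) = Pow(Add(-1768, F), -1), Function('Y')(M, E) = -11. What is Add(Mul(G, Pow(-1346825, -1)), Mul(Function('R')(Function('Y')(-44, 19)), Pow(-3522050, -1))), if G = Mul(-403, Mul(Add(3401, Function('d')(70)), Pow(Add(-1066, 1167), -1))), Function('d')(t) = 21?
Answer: Rational(345634045522321, 34092904305712350) ≈ 0.010138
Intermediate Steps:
G = Rational(-1379066, 101) (G = Mul(-403, Mul(Add(3401, 21), Pow(Add(-1066, 1167), -1))) = Mul(-403, Mul(3422, Pow(101, -1))) = Mul(-403, Mul(3422, Rational(1, 101))) = Mul(-403, Rational(3422, 101)) = Rational(-1379066, 101) ≈ -13654.)
Add(Mul(G, Pow(-1346825, -1)), Mul(Function('R')(Function('Y')(-44, 19)), Pow(-3522050, -1))) = Add(Mul(Rational(-1379066, 101), Pow(-1346825, -1)), Mul(Pow(Add(-1768, -11), -1), Pow(-3522050, -1))) = Add(Mul(Rational(-1379066, 101), Rational(-1, 1346825)), Mul(Pow(-1779, -1), Rational(-1, 3522050))) = Add(Rational(1379066, 136029325), Mul(Rational(-1, 1779), Rational(-1, 3522050))) = Add(Rational(1379066, 136029325), Rational(1, 6265726950)) = Rational(345634045522321, 34092904305712350)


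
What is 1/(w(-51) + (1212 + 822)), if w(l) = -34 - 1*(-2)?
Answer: 1/2002 ≈ 0.00049950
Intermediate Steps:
w(l) = -32 (w(l) = -34 + 2 = -32)
1/(w(-51) + (1212 + 822)) = 1/(-32 + (1212 + 822)) = 1/(-32 + 2034) = 1/2002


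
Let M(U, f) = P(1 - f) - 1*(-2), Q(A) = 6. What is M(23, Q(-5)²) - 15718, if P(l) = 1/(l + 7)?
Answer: -440049/28 ≈ -15716.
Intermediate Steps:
P(l) = 1/(7 + l)
M(U, f) = 2 + 1/(8 - f) (M(U, f) = 1/(7 + (1 - f)) - 1*(-2) = 1/(8 - f) + 2 = 2 + 1/(8 - f))
M(23, Q(-5)²) - 15718 = (-17 + 2*6²)/(-8 + 6²) - 15718 = (-17 + 2*36)/(-8 + 36) - 15718 = (-17 + 72)/28 - 15718 = (1/28)*55 - 15718 = 55/28 - 15718 = -440049/28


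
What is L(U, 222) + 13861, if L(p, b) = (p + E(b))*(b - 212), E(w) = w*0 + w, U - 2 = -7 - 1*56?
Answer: 15471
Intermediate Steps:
U = -61 (U = 2 + (-7 - 1*56) = 2 + (-7 - 56) = 2 - 63 = -61)
E(w) = w (E(w) = 0 + w = w)
L(p, b) = (-212 + b)*(b + p) (L(p, b) = (p + b)*(b - 212) = (b + p)*(-212 + b) = (-212 + b)*(b + p))
L(U, 222) + 13861 = (222² - 212*222 - 212*(-61) + 222*(-61)) + 13861 = (49284 - 47064 + 12932 - 13542) + 13861 = 1610 + 13861 = 15471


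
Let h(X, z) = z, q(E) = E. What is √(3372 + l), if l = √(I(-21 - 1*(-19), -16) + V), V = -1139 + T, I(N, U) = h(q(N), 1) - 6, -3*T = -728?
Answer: 2*√(7587 + 39*I*√3)/3 ≈ 58.07 + 0.2585*I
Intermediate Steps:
T = 728/3 (T = -⅓*(-728) = 728/3 ≈ 242.67)
I(N, U) = -5 (I(N, U) = 1 - 6 = -5)
V = -2689/3 (V = -1139 + 728/3 = -2689/3 ≈ -896.33)
l = 52*I*√3/3 (l = √(-5 - 2689/3) = √(-2704/3) = 52*I*√3/3 ≈ 30.022*I)
√(3372 + l) = √(3372 + 52*I*√3/3)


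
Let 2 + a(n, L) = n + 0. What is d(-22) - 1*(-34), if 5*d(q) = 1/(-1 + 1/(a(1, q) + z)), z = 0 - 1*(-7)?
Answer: 844/25 ≈ 33.760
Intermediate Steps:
a(n, L) = -2 + n (a(n, L) = -2 + (n + 0) = -2 + n)
z = 7 (z = 0 + 7 = 7)
d(q) = -6/25 (d(q) = 1/(5*(-1 + 1/((-2 + 1) + 7))) = 1/(5*(-1 + 1/(-1 + 7))) = 1/(5*(-1 + 1/6)) = 1/(5*(-1 + ⅙)) = 1/(5*(-⅚)) = (⅕)*(-6/5) = -6/25)
d(-22) - 1*(-34) = -6/25 - 1*(-34) = -6/25 + 34 = 844/25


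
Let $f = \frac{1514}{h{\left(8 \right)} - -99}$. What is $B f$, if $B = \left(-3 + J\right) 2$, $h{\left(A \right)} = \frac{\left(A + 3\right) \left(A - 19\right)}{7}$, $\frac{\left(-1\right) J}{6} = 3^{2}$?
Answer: $- \frac{302043}{143} \approx -2112.2$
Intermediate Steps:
$J = -54$ ($J = - 6 \cdot 3^{2} = \left(-6\right) 9 = -54$)
$h{\left(A \right)} = \frac{\left(-19 + A\right) \left(3 + A\right)}{7}$ ($h{\left(A \right)} = \left(3 + A\right) \left(-19 + A\right) \frac{1}{7} = \left(-19 + A\right) \left(3 + A\right) \frac{1}{7} = \frac{\left(-19 + A\right) \left(3 + A\right)}{7}$)
$f = \frac{5299}{286}$ ($f = \frac{1514}{\left(- \frac{57}{7} - \frac{128}{7} + \frac{8^{2}}{7}\right) - -99} = \frac{1514}{\left(- \frac{57}{7} - \frac{128}{7} + \frac{1}{7} \cdot 64\right) + 99} = \frac{1514}{\left(- \frac{57}{7} - \frac{128}{7} + \frac{64}{7}\right) + 99} = \frac{1514}{- \frac{121}{7} + 99} = \frac{1514}{\frac{572}{7}} = 1514 \cdot \frac{7}{572} = \frac{5299}{286} \approx 18.528$)
$B = -114$ ($B = \left(-3 - 54\right) 2 = \left(-57\right) 2 = -114$)
$B f = \left(-114\right) \frac{5299}{286} = - \frac{302043}{143}$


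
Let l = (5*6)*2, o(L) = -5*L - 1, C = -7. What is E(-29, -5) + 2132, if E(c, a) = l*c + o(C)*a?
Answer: 222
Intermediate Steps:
o(L) = -1 - 5*L
l = 60 (l = 30*2 = 60)
E(c, a) = 34*a + 60*c (E(c, a) = 60*c + (-1 - 5*(-7))*a = 60*c + (-1 + 35)*a = 60*c + 34*a = 34*a + 60*c)
E(-29, -5) + 2132 = (34*(-5) + 60*(-29)) + 2132 = (-170 - 1740) + 2132 = -1910 + 2132 = 222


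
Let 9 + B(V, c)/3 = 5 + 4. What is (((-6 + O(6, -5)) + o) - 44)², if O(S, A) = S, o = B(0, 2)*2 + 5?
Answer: 1521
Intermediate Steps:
B(V, c) = 0 (B(V, c) = -27 + 3*(5 + 4) = -27 + 3*9 = -27 + 27 = 0)
o = 5 (o = 0*2 + 5 = 0 + 5 = 5)
(((-6 + O(6, -5)) + o) - 44)² = (((-6 + 6) + 5) - 44)² = ((0 + 5) - 44)² = (5 - 44)² = (-39)² = 1521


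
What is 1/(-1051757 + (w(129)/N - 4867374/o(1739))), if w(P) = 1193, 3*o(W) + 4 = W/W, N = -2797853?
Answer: 2797853/10675535469108 ≈ 2.6208e-7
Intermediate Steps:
o(W) = -1 (o(W) = -4/3 + (W/W)/3 = -4/3 + (⅓)*1 = -4/3 + ⅓ = -1)
1/(-1051757 + (w(129)/N - 4867374/o(1739))) = 1/(-1051757 + (1193/(-2797853) - 4867374/(-1))) = 1/(-1051757 + (1193*(-1/2797853) - 4867374*(-1))) = 1/(-1051757 + (-1193/2797853 + 4867374)) = 1/(-1051757 + 13618196946829/2797853) = 1/(10675535469108/2797853) = 2797853/10675535469108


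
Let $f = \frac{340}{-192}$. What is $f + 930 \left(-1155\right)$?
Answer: $- \frac{51559285}{48} \approx -1.0742 \cdot 10^{6}$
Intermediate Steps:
$f = - \frac{85}{48}$ ($f = 340 \left(- \frac{1}{192}\right) = - \frac{85}{48} \approx -1.7708$)
$f + 930 \left(-1155\right) = - \frac{85}{48} + 930 \left(-1155\right) = - \frac{85}{48} - 1074150 = - \frac{51559285}{48}$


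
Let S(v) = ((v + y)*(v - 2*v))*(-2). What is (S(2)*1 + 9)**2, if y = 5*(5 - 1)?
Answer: 9409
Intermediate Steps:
y = 20 (y = 5*4 = 20)
S(v) = 2*v*(20 + v) (S(v) = ((v + 20)*(v - 2*v))*(-2) = ((20 + v)*(-v))*(-2) = -v*(20 + v)*(-2) = 2*v*(20 + v))
(S(2)*1 + 9)**2 = ((2*2*(20 + 2))*1 + 9)**2 = ((2*2*22)*1 + 9)**2 = (88*1 + 9)**2 = (88 + 9)**2 = 97**2 = 9409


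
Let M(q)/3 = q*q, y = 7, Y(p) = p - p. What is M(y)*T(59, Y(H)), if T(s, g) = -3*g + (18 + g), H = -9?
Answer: 2646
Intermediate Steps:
Y(p) = 0
T(s, g) = 18 - 2*g
M(q) = 3*q² (M(q) = 3*(q*q) = 3*q²)
M(y)*T(59, Y(H)) = (3*7²)*(18 - 2*0) = (3*49)*(18 + 0) = 147*18 = 2646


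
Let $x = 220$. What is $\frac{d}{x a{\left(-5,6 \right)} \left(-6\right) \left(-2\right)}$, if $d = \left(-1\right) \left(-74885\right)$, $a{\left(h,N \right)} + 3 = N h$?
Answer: $- \frac{14977}{17424} \approx -0.85956$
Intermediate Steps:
$a{\left(h,N \right)} = -3 + N h$
$d = 74885$
$\frac{d}{x a{\left(-5,6 \right)} \left(-6\right) \left(-2\right)} = \frac{74885}{220 \left(-3 + 6 \left(-5\right)\right) \left(-6\right) \left(-2\right)} = \frac{74885}{220 \left(-3 - 30\right) \left(-6\right) \left(-2\right)} = \frac{74885}{220 \left(-33\right) \left(-6\right) \left(-2\right)} = \frac{74885}{220 \cdot 198 \left(-2\right)} = \frac{74885}{220 \left(-396\right)} = \frac{74885}{-87120} = 74885 \left(- \frac{1}{87120}\right) = - \frac{14977}{17424}$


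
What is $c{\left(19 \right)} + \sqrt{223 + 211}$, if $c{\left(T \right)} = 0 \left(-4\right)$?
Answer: $\sqrt{434} \approx 20.833$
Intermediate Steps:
$c{\left(T \right)} = 0$
$c{\left(19 \right)} + \sqrt{223 + 211} = 0 + \sqrt{223 + 211} = 0 + \sqrt{434} = \sqrt{434}$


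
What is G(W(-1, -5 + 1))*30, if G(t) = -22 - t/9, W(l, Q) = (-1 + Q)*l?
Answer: -2030/3 ≈ -676.67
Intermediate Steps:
W(l, Q) = l*(-1 + Q)
G(t) = -22 - t/9
G(W(-1, -5 + 1))*30 = (-22 - (-1)*(-1 + (-5 + 1))/9)*30 = (-22 - (-1)*(-1 - 4)/9)*30 = (-22 - (-1)*(-5)/9)*30 = (-22 - ⅑*5)*30 = (-22 - 5/9)*30 = -203/9*30 = -2030/3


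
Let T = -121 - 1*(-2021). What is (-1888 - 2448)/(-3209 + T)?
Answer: 4336/1309 ≈ 3.3125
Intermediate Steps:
T = 1900 (T = -121 + 2021 = 1900)
(-1888 - 2448)/(-3209 + T) = (-1888 - 2448)/(-3209 + 1900) = -4336/(-1309) = -4336*(-1/1309) = 4336/1309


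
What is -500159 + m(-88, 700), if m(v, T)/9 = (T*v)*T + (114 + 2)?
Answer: -388579115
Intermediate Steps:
m(v, T) = 1044 + 9*v*T**2 (m(v, T) = 9*((T*v)*T + (114 + 2)) = 9*(v*T**2 + 116) = 9*(116 + v*T**2) = 1044 + 9*v*T**2)
-500159 + m(-88, 700) = -500159 + (1044 + 9*(-88)*700**2) = -500159 + (1044 + 9*(-88)*490000) = -500159 + (1044 - 388080000) = -500159 - 388078956 = -388579115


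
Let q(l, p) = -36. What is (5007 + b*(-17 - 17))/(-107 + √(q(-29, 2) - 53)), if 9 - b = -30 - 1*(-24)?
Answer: -160393/3846 - 1499*I*√89/3846 ≈ -41.704 - 3.6769*I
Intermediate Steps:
b = 15 (b = 9 - (-30 - 1*(-24)) = 9 - (-30 + 24) = 9 - 1*(-6) = 9 + 6 = 15)
(5007 + b*(-17 - 17))/(-107 + √(q(-29, 2) - 53)) = (5007 + 15*(-17 - 17))/(-107 + √(-36 - 53)) = (5007 + 15*(-34))/(-107 + √(-89)) = (5007 - 510)/(-107 + I*√89) = 4497/(-107 + I*√89)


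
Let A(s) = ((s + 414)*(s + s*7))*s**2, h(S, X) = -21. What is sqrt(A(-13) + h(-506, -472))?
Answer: I*sqrt(7047997) ≈ 2654.8*I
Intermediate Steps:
A(s) = 8*s**3*(414 + s) (A(s) = ((414 + s)*(s + 7*s))*s**2 = ((414 + s)*(8*s))*s**2 = (8*s*(414 + s))*s**2 = 8*s**3*(414 + s))
sqrt(A(-13) + h(-506, -472)) = sqrt(8*(-13)**3*(414 - 13) - 21) = sqrt(8*(-2197)*401 - 21) = sqrt(-7047976 - 21) = sqrt(-7047997) = I*sqrt(7047997)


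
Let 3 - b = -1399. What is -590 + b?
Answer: 812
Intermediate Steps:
b = 1402 (b = 3 - 1*(-1399) = 3 + 1399 = 1402)
-590 + b = -590 + 1402 = 812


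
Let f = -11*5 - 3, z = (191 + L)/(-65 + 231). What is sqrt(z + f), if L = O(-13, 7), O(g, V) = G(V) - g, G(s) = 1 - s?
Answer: I*sqrt(391345)/83 ≈ 7.5371*I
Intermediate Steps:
O(g, V) = 1 - V - g (O(g, V) = (1 - V) - g = 1 - V - g)
L = 7 (L = 1 - 1*7 - 1*(-13) = 1 - 7 + 13 = 7)
z = 99/83 (z = (191 + 7)/(-65 + 231) = 198/166 = 198*(1/166) = 99/83 ≈ 1.1928)
f = -58 (f = -55 - 3 = -58)
sqrt(z + f) = sqrt(99/83 - 58) = sqrt(-4715/83) = I*sqrt(391345)/83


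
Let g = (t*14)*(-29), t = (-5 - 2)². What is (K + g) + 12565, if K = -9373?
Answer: -16702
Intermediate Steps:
t = 49 (t = (-7)² = 49)
g = -19894 (g = (49*14)*(-29) = 686*(-29) = -19894)
(K + g) + 12565 = (-9373 - 19894) + 12565 = -29267 + 12565 = -16702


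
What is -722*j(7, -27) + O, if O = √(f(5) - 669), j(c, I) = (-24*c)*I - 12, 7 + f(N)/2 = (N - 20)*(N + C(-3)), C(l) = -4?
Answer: -3266328 + I*√713 ≈ -3.2663e+6 + 26.702*I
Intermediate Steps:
f(N) = -14 + 2*(-20 + N)*(-4 + N) (f(N) = -14 + 2*((N - 20)*(N - 4)) = -14 + 2*((-20 + N)*(-4 + N)) = -14 + 2*(-20 + N)*(-4 + N))
j(c, I) = -12 - 24*I*c (j(c, I) = -24*I*c - 12 = -12 - 24*I*c)
O = I*√713 (O = √((146 - 48*5 + 2*5²) - 669) = √((146 - 240 + 2*25) - 669) = √((146 - 240 + 50) - 669) = √(-44 - 669) = √(-713) = I*√713 ≈ 26.702*I)
-722*j(7, -27) + O = -722*(-12 - 24*(-27)*7) + I*√713 = -722*(-12 + 4536) + I*√713 = -722*4524 + I*√713 = -3266328 + I*√713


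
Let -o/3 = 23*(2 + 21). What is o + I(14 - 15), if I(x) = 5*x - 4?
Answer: -1596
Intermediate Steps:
o = -1587 (o = -69*(2 + 21) = -69*23 = -3*529 = -1587)
I(x) = -4 + 5*x
o + I(14 - 15) = -1587 + (-4 + 5*(14 - 15)) = -1587 + (-4 + 5*(-1)) = -1587 + (-4 - 5) = -1587 - 9 = -1596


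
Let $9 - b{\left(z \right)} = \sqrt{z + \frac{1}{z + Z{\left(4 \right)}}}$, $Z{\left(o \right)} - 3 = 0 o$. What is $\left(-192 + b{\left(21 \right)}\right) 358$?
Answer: $-65514 - \frac{179 \sqrt{3030}}{6} \approx -67156.0$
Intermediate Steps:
$Z{\left(o \right)} = 3$ ($Z{\left(o \right)} = 3 + 0 o = 3 + 0 = 3$)
$b{\left(z \right)} = 9 - \sqrt{z + \frac{1}{3 + z}}$ ($b{\left(z \right)} = 9 - \sqrt{z + \frac{1}{z + 3}} = 9 - \sqrt{z + \frac{1}{3 + z}}$)
$\left(-192 + b{\left(21 \right)}\right) 358 = \left(-192 + \left(9 - \sqrt{\frac{1 + 21 \left(3 + 21\right)}{3 + 21}}\right)\right) 358 = \left(-192 + \left(9 - \sqrt{\frac{1 + 21 \cdot 24}{24}}\right)\right) 358 = \left(-192 + \left(9 - \sqrt{\frac{1 + 504}{24}}\right)\right) 358 = \left(-192 + \left(9 - \sqrt{\frac{1}{24} \cdot 505}\right)\right) 358 = \left(-192 + \left(9 - \sqrt{\frac{505}{24}}\right)\right) 358 = \left(-192 + \left(9 - \frac{\sqrt{3030}}{12}\right)\right) 358 = \left(-183 - \frac{\sqrt{3030}}{12}\right) 358 = -65514 - \frac{179 \sqrt{3030}}{6}$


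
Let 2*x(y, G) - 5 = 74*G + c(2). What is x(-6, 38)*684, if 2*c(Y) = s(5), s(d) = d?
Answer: 964269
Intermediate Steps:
c(Y) = 5/2 (c(Y) = (½)*5 = 5/2)
x(y, G) = 15/4 + 37*G (x(y, G) = 5/2 + (74*G + 5/2)/2 = 5/2 + (5/2 + 74*G)/2 = 5/2 + (5/4 + 37*G) = 15/4 + 37*G)
x(-6, 38)*684 = (15/4 + 37*38)*684 = (15/4 + 1406)*684 = (5639/4)*684 = 964269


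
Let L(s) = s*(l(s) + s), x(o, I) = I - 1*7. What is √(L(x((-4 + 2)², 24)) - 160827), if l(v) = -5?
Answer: 9*I*√1983 ≈ 400.78*I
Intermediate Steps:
x(o, I) = -7 + I (x(o, I) = I - 7 = -7 + I)
L(s) = s*(-5 + s)
√(L(x((-4 + 2)², 24)) - 160827) = √((-7 + 24)*(-5 + (-7 + 24)) - 160827) = √(17*(-5 + 17) - 160827) = √(17*12 - 160827) = √(204 - 160827) = √(-160623) = 9*I*√1983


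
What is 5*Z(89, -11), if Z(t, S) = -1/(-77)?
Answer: 5/77 ≈ 0.064935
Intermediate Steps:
Z(t, S) = 1/77 (Z(t, S) = -1*(-1/77) = 1/77)
5*Z(89, -11) = 5*(1/77) = 5/77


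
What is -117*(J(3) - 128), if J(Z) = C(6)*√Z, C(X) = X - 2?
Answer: 14976 - 468*√3 ≈ 14165.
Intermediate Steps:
C(X) = -2 + X
J(Z) = 4*√Z (J(Z) = (-2 + 6)*√Z = 4*√Z)
-117*(J(3) - 128) = -117*(4*√3 - 128) = -117*(-128 + 4*√3) = 14976 - 468*√3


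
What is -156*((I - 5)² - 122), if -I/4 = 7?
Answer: -150852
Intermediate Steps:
I = -28 (I = -4*7 = -28)
-156*((I - 5)² - 122) = -156*((-28 - 5)² - 122) = -156*((-33)² - 122) = -156*(1089 - 122) = -156*967 = -150852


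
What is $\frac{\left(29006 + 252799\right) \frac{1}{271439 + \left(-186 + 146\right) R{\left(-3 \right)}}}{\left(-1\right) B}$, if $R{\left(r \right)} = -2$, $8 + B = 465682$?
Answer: $- \frac{281805}{126439338806} \approx -2.2288 \cdot 10^{-6}$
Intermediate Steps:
$B = 465674$ ($B = -8 + 465682 = 465674$)
$\frac{\left(29006 + 252799\right) \frac{1}{271439 + \left(-186 + 146\right) R{\left(-3 \right)}}}{\left(-1\right) B} = \frac{\left(29006 + 252799\right) \frac{1}{271439 + \left(-186 + 146\right) \left(-2\right)}}{\left(-1\right) 465674} = \frac{281805 \frac{1}{271439 - -80}}{-465674} = \frac{281805}{271439 + 80} \left(- \frac{1}{465674}\right) = \frac{281805}{271519} \left(- \frac{1}{465674}\right) = - \frac{281805}{126439338806}$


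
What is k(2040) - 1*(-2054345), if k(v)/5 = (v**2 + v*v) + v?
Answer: 43680545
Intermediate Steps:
k(v) = 5*v + 10*v**2 (k(v) = 5*((v**2 + v*v) + v) = 5*((v**2 + v**2) + v) = 5*(2*v**2 + v) = 5*(v + 2*v**2) = 5*v + 10*v**2)
k(2040) - 1*(-2054345) = 5*2040*(1 + 2*2040) - 1*(-2054345) = 5*2040*(1 + 4080) + 2054345 = 5*2040*4081 + 2054345 = 41626200 + 2054345 = 43680545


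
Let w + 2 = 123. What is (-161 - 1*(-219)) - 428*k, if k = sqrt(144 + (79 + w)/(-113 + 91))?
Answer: 58 - 856*sqrt(4081)/11 ≈ -4913.2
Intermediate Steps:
w = 121 (w = -2 + 123 = 121)
k = 2*sqrt(4081)/11 (k = sqrt(144 + (79 + 121)/(-113 + 91)) = sqrt(144 + 200/(-22)) = sqrt(144 + 200*(-1/22)) = sqrt(144 - 100/11) = sqrt(1484/11) = 2*sqrt(4081)/11 ≈ 11.615)
(-161 - 1*(-219)) - 428*k = (-161 - 1*(-219)) - 856*sqrt(4081)/11 = (-161 + 219) - 856*sqrt(4081)/11 = 58 - 856*sqrt(4081)/11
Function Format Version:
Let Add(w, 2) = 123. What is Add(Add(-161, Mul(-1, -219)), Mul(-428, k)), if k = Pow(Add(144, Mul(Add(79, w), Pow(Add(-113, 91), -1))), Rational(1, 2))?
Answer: Add(58, Mul(Rational(-856, 11), Pow(4081, Rational(1, 2)))) ≈ -4913.2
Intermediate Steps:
w = 121 (w = Add(-2, 123) = 121)
k = Mul(Rational(2, 11), Pow(4081, Rational(1, 2))) (k = Pow(Add(144, Mul(Add(79, 121), Pow(Add(-113, 91), -1))), Rational(1, 2)) = Pow(Add(144, Mul(200, Pow(-22, -1))), Rational(1, 2)) = Pow(Add(144, Mul(200, Rational(-1, 22))), Rational(1, 2)) = Pow(Add(144, Rational(-100, 11)), Rational(1, 2)) = Pow(Rational(1484, 11), Rational(1, 2)) = Mul(Rational(2, 11), Pow(4081, Rational(1, 2))) ≈ 11.615)
Add(Add(-161, Mul(-1, -219)), Mul(-428, k)) = Add(Add(-161, Mul(-1, -219)), Mul(-428, Mul(Rational(2, 11), Pow(4081, Rational(1, 2))))) = Add(Add(-161, 219), Mul(Rational(-856, 11), Pow(4081, Rational(1, 2)))) = Add(58, Mul(Rational(-856, 11), Pow(4081, Rational(1, 2))))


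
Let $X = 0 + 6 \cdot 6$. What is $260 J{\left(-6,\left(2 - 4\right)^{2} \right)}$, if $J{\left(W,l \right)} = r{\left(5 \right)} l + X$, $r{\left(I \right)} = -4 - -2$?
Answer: $7280$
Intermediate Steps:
$r{\left(I \right)} = -2$ ($r{\left(I \right)} = -4 + 2 = -2$)
$X = 36$ ($X = 0 + 36 = 36$)
$J{\left(W,l \right)} = 36 - 2 l$ ($J{\left(W,l \right)} = - 2 l + 36 = 36 - 2 l$)
$260 J{\left(-6,\left(2 - 4\right)^{2} \right)} = 260 \left(36 - 2 \left(2 - 4\right)^{2}\right) = 260 \left(36 - 2 \left(-2\right)^{2}\right) = 260 \left(36 - 8\right) = 260 \cdot 28 = 7280$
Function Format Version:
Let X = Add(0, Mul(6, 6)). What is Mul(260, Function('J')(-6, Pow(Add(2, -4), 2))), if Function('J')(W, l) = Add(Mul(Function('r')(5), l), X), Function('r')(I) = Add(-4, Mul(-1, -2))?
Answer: 7280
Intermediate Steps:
Function('r')(I) = -2 (Function('r')(I) = Add(-4, 2) = -2)
X = 36 (X = Add(0, 36) = 36)
Function('J')(W, l) = Add(36, Mul(-2, l)) (Function('J')(W, l) = Add(Mul(-2, l), 36) = Add(36, Mul(-2, l)))
Mul(260, Function('J')(-6, Pow(Add(2, -4), 2))) = Mul(260, Add(36, Mul(-2, Pow(Add(2, -4), 2)))) = Mul(260, Add(36, Mul(-2, Pow(-2, 2)))) = Mul(260, Add(36, Mul(-2, 4))) = Mul(260, Add(36, -8)) = Mul(260, 28) = 7280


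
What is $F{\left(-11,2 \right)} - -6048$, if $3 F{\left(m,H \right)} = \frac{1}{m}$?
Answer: $\frac{199583}{33} \approx 6048.0$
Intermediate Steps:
$F{\left(m,H \right)} = \frac{1}{3 m}$
$F{\left(-11,2 \right)} - -6048 = \frac{1}{3 \left(-11\right)} - -6048 = \frac{1}{3} \left(- \frac{1}{11}\right) + 6048 = - \frac{1}{33} + 6048 = \frac{199583}{33}$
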